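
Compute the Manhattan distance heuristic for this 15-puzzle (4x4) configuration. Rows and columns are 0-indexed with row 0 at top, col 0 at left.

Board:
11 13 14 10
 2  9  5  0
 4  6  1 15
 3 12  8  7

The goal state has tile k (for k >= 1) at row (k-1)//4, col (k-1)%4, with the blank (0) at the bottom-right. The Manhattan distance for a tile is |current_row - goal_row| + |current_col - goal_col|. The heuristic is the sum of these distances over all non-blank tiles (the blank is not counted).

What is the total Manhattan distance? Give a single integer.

Tile 11: at (0,0), goal (2,2), distance |0-2|+|0-2| = 4
Tile 13: at (0,1), goal (3,0), distance |0-3|+|1-0| = 4
Tile 14: at (0,2), goal (3,1), distance |0-3|+|2-1| = 4
Tile 10: at (0,3), goal (2,1), distance |0-2|+|3-1| = 4
Tile 2: at (1,0), goal (0,1), distance |1-0|+|0-1| = 2
Tile 9: at (1,1), goal (2,0), distance |1-2|+|1-0| = 2
Tile 5: at (1,2), goal (1,0), distance |1-1|+|2-0| = 2
Tile 4: at (2,0), goal (0,3), distance |2-0|+|0-3| = 5
Tile 6: at (2,1), goal (1,1), distance |2-1|+|1-1| = 1
Tile 1: at (2,2), goal (0,0), distance |2-0|+|2-0| = 4
Tile 15: at (2,3), goal (3,2), distance |2-3|+|3-2| = 2
Tile 3: at (3,0), goal (0,2), distance |3-0|+|0-2| = 5
Tile 12: at (3,1), goal (2,3), distance |3-2|+|1-3| = 3
Tile 8: at (3,2), goal (1,3), distance |3-1|+|2-3| = 3
Tile 7: at (3,3), goal (1,2), distance |3-1|+|3-2| = 3
Sum: 4 + 4 + 4 + 4 + 2 + 2 + 2 + 5 + 1 + 4 + 2 + 5 + 3 + 3 + 3 = 48

Answer: 48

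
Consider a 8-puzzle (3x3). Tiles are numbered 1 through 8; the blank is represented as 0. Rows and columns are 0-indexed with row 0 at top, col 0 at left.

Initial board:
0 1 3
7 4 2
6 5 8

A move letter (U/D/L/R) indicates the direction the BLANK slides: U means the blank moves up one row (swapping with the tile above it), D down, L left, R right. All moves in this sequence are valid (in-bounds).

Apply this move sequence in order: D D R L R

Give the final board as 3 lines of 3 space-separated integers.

Answer: 7 1 3
6 4 2
5 0 8

Derivation:
After move 1 (D):
7 1 3
0 4 2
6 5 8

After move 2 (D):
7 1 3
6 4 2
0 5 8

After move 3 (R):
7 1 3
6 4 2
5 0 8

After move 4 (L):
7 1 3
6 4 2
0 5 8

After move 5 (R):
7 1 3
6 4 2
5 0 8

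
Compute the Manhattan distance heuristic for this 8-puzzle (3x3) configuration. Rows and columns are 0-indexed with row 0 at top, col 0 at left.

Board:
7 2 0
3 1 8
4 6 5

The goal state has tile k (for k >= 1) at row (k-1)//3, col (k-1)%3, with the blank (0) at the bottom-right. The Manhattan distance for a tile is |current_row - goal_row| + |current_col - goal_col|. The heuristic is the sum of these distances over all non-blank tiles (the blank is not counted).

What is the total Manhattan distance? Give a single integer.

Tile 7: (0,0)->(2,0) = 2
Tile 2: (0,1)->(0,1) = 0
Tile 3: (1,0)->(0,2) = 3
Tile 1: (1,1)->(0,0) = 2
Tile 8: (1,2)->(2,1) = 2
Tile 4: (2,0)->(1,0) = 1
Tile 6: (2,1)->(1,2) = 2
Tile 5: (2,2)->(1,1) = 2
Sum: 2 + 0 + 3 + 2 + 2 + 1 + 2 + 2 = 14

Answer: 14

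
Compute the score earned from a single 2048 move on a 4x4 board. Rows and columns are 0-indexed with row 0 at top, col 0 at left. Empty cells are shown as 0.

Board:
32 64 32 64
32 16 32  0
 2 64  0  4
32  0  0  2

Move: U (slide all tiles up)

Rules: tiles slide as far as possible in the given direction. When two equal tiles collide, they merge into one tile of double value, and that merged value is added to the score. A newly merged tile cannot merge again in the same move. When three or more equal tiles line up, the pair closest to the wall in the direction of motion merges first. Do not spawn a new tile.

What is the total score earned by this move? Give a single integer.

Answer: 128

Derivation:
Slide up:
col 0: [32, 32, 2, 32] -> [64, 2, 32, 0]  score +64 (running 64)
col 1: [64, 16, 64, 0] -> [64, 16, 64, 0]  score +0 (running 64)
col 2: [32, 32, 0, 0] -> [64, 0, 0, 0]  score +64 (running 128)
col 3: [64, 0, 4, 2] -> [64, 4, 2, 0]  score +0 (running 128)
Board after move:
64 64 64 64
 2 16  0  4
32 64  0  2
 0  0  0  0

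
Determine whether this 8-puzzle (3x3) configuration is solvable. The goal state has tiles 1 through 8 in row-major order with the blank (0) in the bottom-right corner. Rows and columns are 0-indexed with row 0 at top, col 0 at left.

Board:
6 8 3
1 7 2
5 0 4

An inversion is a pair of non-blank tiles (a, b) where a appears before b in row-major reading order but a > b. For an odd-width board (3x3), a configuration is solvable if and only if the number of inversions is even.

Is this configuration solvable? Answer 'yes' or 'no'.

Answer: no

Derivation:
Inversions (pairs i<j in row-major order where tile[i] > tile[j] > 0): 17
17 is odd, so the puzzle is not solvable.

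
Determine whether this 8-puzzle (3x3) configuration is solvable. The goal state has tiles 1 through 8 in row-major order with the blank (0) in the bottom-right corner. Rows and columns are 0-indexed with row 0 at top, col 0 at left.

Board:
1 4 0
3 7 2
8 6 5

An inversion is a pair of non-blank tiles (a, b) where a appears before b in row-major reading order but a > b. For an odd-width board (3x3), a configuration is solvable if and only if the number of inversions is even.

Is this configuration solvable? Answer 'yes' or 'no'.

Answer: no

Derivation:
Inversions (pairs i<j in row-major order where tile[i] > tile[j] > 0): 9
9 is odd, so the puzzle is not solvable.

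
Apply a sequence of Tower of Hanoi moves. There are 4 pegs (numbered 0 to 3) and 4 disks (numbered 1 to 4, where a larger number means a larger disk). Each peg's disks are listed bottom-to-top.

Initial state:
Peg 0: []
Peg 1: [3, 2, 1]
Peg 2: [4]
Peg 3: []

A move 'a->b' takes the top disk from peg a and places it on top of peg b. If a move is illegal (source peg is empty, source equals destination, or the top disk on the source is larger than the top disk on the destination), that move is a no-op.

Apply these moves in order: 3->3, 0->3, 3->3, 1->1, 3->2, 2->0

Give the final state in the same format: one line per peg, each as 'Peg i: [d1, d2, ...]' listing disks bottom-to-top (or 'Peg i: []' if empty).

Answer: Peg 0: [4]
Peg 1: [3, 2, 1]
Peg 2: []
Peg 3: []

Derivation:
After move 1 (3->3):
Peg 0: []
Peg 1: [3, 2, 1]
Peg 2: [4]
Peg 3: []

After move 2 (0->3):
Peg 0: []
Peg 1: [3, 2, 1]
Peg 2: [4]
Peg 3: []

After move 3 (3->3):
Peg 0: []
Peg 1: [3, 2, 1]
Peg 2: [4]
Peg 3: []

After move 4 (1->1):
Peg 0: []
Peg 1: [3, 2, 1]
Peg 2: [4]
Peg 3: []

After move 5 (3->2):
Peg 0: []
Peg 1: [3, 2, 1]
Peg 2: [4]
Peg 3: []

After move 6 (2->0):
Peg 0: [4]
Peg 1: [3, 2, 1]
Peg 2: []
Peg 3: []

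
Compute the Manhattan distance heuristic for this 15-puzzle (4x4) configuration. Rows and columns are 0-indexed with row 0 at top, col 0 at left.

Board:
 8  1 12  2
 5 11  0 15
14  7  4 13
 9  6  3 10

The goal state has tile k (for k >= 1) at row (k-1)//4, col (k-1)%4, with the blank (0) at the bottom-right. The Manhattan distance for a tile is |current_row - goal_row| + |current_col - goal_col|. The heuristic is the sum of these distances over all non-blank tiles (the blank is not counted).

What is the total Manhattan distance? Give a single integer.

Tile 8: (0,0)->(1,3) = 4
Tile 1: (0,1)->(0,0) = 1
Tile 12: (0,2)->(2,3) = 3
Tile 2: (0,3)->(0,1) = 2
Tile 5: (1,0)->(1,0) = 0
Tile 11: (1,1)->(2,2) = 2
Tile 15: (1,3)->(3,2) = 3
Tile 14: (2,0)->(3,1) = 2
Tile 7: (2,1)->(1,2) = 2
Tile 4: (2,2)->(0,3) = 3
Tile 13: (2,3)->(3,0) = 4
Tile 9: (3,0)->(2,0) = 1
Tile 6: (3,1)->(1,1) = 2
Tile 3: (3,2)->(0,2) = 3
Tile 10: (3,3)->(2,1) = 3
Sum: 4 + 1 + 3 + 2 + 0 + 2 + 3 + 2 + 2 + 3 + 4 + 1 + 2 + 3 + 3 = 35

Answer: 35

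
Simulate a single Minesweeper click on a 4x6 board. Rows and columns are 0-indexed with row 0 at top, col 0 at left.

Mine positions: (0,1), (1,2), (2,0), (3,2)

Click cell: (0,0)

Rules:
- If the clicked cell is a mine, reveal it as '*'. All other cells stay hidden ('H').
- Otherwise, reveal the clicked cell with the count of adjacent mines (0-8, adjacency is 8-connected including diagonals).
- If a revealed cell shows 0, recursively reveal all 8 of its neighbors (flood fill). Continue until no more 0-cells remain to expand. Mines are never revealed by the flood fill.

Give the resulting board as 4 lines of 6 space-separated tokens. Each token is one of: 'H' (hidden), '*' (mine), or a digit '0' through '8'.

1 H H H H H
H H H H H H
H H H H H H
H H H H H H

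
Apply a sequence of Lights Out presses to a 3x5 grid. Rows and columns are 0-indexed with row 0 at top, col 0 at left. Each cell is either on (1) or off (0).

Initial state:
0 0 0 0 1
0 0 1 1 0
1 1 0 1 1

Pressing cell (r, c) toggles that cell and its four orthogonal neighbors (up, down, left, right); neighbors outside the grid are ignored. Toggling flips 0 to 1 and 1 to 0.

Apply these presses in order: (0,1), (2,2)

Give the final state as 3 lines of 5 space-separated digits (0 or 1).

After press 1 at (0,1):
1 1 1 0 1
0 1 1 1 0
1 1 0 1 1

After press 2 at (2,2):
1 1 1 0 1
0 1 0 1 0
1 0 1 0 1

Answer: 1 1 1 0 1
0 1 0 1 0
1 0 1 0 1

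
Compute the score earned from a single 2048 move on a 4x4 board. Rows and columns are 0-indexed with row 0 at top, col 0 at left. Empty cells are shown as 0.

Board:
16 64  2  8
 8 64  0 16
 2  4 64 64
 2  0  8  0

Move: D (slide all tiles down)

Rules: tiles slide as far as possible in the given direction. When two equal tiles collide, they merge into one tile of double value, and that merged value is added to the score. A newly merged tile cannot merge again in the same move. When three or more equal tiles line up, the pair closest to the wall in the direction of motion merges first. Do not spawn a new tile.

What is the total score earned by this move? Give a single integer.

Slide down:
col 0: [16, 8, 2, 2] -> [0, 16, 8, 4]  score +4 (running 4)
col 1: [64, 64, 4, 0] -> [0, 0, 128, 4]  score +128 (running 132)
col 2: [2, 0, 64, 8] -> [0, 2, 64, 8]  score +0 (running 132)
col 3: [8, 16, 64, 0] -> [0, 8, 16, 64]  score +0 (running 132)
Board after move:
  0   0   0   0
 16   0   2   8
  8 128  64  16
  4   4   8  64

Answer: 132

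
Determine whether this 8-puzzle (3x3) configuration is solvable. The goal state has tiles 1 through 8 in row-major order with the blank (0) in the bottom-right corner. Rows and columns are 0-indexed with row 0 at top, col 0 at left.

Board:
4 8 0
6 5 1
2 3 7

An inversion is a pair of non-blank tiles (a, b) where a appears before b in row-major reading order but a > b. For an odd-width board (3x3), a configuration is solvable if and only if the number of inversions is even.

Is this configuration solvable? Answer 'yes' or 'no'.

Inversions (pairs i<j in row-major order where tile[i] > tile[j] > 0): 16
16 is even, so the puzzle is solvable.

Answer: yes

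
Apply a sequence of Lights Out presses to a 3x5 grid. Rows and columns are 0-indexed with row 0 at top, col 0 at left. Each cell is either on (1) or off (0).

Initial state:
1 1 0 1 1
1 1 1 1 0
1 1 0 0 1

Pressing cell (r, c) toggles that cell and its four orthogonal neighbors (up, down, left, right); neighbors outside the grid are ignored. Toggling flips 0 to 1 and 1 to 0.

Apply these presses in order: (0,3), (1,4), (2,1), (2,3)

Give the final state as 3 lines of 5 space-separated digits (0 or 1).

After press 1 at (0,3):
1 1 1 0 0
1 1 1 0 0
1 1 0 0 1

After press 2 at (1,4):
1 1 1 0 1
1 1 1 1 1
1 1 0 0 0

After press 3 at (2,1):
1 1 1 0 1
1 0 1 1 1
0 0 1 0 0

After press 4 at (2,3):
1 1 1 0 1
1 0 1 0 1
0 0 0 1 1

Answer: 1 1 1 0 1
1 0 1 0 1
0 0 0 1 1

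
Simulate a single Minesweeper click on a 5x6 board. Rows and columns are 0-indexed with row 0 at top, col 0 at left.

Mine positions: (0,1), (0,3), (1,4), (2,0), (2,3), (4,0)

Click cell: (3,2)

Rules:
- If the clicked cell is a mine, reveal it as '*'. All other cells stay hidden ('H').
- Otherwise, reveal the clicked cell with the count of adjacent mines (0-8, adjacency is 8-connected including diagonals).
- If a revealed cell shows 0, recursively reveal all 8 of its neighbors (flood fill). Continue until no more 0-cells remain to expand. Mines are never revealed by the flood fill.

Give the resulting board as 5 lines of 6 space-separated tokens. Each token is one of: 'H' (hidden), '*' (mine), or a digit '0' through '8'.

H H H H H H
H H H H H H
H H H H H H
H H 1 H H H
H H H H H H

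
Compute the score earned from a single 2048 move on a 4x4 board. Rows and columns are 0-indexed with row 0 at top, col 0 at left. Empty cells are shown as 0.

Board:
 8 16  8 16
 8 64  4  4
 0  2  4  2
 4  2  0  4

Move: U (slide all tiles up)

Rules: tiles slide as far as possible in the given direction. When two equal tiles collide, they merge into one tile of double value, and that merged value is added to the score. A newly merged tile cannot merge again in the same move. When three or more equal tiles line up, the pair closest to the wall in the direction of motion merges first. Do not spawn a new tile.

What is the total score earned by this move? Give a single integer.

Answer: 28

Derivation:
Slide up:
col 0: [8, 8, 0, 4] -> [16, 4, 0, 0]  score +16 (running 16)
col 1: [16, 64, 2, 2] -> [16, 64, 4, 0]  score +4 (running 20)
col 2: [8, 4, 4, 0] -> [8, 8, 0, 0]  score +8 (running 28)
col 3: [16, 4, 2, 4] -> [16, 4, 2, 4]  score +0 (running 28)
Board after move:
16 16  8 16
 4 64  8  4
 0  4  0  2
 0  0  0  4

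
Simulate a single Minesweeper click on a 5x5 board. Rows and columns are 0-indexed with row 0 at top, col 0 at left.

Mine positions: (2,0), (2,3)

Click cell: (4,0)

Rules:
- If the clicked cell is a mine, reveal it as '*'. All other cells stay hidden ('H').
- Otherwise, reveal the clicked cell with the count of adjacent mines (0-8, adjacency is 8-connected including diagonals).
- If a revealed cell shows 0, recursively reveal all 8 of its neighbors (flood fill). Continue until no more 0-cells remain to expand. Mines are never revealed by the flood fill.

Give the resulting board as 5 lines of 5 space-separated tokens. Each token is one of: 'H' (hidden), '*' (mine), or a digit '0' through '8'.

H H H H H
H H H H H
H H H H H
1 1 1 1 1
0 0 0 0 0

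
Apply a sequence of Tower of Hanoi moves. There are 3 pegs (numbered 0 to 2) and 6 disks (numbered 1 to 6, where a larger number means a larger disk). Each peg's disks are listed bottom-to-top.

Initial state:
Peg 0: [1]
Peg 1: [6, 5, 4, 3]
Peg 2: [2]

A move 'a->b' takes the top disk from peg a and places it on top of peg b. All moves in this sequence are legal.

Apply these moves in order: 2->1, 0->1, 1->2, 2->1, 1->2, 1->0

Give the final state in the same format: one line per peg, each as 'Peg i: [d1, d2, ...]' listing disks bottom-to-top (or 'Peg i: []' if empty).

Answer: Peg 0: [2]
Peg 1: [6, 5, 4, 3]
Peg 2: [1]

Derivation:
After move 1 (2->1):
Peg 0: [1]
Peg 1: [6, 5, 4, 3, 2]
Peg 2: []

After move 2 (0->1):
Peg 0: []
Peg 1: [6, 5, 4, 3, 2, 1]
Peg 2: []

After move 3 (1->2):
Peg 0: []
Peg 1: [6, 5, 4, 3, 2]
Peg 2: [1]

After move 4 (2->1):
Peg 0: []
Peg 1: [6, 5, 4, 3, 2, 1]
Peg 2: []

After move 5 (1->2):
Peg 0: []
Peg 1: [6, 5, 4, 3, 2]
Peg 2: [1]

After move 6 (1->0):
Peg 0: [2]
Peg 1: [6, 5, 4, 3]
Peg 2: [1]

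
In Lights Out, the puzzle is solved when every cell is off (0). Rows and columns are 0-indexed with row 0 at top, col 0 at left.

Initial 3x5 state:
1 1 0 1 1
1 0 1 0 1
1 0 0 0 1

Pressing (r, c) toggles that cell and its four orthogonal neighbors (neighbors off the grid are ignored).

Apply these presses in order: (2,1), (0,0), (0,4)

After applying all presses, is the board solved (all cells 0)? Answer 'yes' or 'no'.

Answer: no

Derivation:
After press 1 at (2,1):
1 1 0 1 1
1 1 1 0 1
0 1 1 0 1

After press 2 at (0,0):
0 0 0 1 1
0 1 1 0 1
0 1 1 0 1

After press 3 at (0,4):
0 0 0 0 0
0 1 1 0 0
0 1 1 0 1

Lights still on: 5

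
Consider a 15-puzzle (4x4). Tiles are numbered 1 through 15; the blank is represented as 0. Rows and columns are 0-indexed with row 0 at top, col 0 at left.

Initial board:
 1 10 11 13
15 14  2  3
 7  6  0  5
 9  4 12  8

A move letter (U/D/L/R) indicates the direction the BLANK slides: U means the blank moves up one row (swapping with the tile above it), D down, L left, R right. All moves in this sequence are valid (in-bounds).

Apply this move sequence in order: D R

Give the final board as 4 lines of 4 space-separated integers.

After move 1 (D):
 1 10 11 13
15 14  2  3
 7  6 12  5
 9  4  0  8

After move 2 (R):
 1 10 11 13
15 14  2  3
 7  6 12  5
 9  4  8  0

Answer:  1 10 11 13
15 14  2  3
 7  6 12  5
 9  4  8  0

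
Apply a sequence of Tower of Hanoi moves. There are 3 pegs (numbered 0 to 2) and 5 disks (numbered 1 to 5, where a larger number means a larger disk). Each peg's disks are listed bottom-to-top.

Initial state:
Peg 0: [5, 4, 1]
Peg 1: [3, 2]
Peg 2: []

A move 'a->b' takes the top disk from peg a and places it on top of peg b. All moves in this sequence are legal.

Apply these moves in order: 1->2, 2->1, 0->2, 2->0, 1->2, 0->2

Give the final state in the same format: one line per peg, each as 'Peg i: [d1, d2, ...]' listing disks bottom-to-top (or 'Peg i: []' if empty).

Answer: Peg 0: [5, 4]
Peg 1: [3]
Peg 2: [2, 1]

Derivation:
After move 1 (1->2):
Peg 0: [5, 4, 1]
Peg 1: [3]
Peg 2: [2]

After move 2 (2->1):
Peg 0: [5, 4, 1]
Peg 1: [3, 2]
Peg 2: []

After move 3 (0->2):
Peg 0: [5, 4]
Peg 1: [3, 2]
Peg 2: [1]

After move 4 (2->0):
Peg 0: [5, 4, 1]
Peg 1: [3, 2]
Peg 2: []

After move 5 (1->2):
Peg 0: [5, 4, 1]
Peg 1: [3]
Peg 2: [2]

After move 6 (0->2):
Peg 0: [5, 4]
Peg 1: [3]
Peg 2: [2, 1]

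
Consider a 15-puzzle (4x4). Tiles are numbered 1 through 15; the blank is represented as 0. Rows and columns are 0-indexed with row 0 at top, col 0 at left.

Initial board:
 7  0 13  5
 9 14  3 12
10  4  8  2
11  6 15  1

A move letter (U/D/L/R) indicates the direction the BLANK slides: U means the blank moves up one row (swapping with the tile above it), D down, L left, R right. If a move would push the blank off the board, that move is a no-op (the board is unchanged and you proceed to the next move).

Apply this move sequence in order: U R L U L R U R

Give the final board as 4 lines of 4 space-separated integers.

Answer:  7 13  0  5
 9 14  3 12
10  4  8  2
11  6 15  1

Derivation:
After move 1 (U):
 7  0 13  5
 9 14  3 12
10  4  8  2
11  6 15  1

After move 2 (R):
 7 13  0  5
 9 14  3 12
10  4  8  2
11  6 15  1

After move 3 (L):
 7  0 13  5
 9 14  3 12
10  4  8  2
11  6 15  1

After move 4 (U):
 7  0 13  5
 9 14  3 12
10  4  8  2
11  6 15  1

After move 5 (L):
 0  7 13  5
 9 14  3 12
10  4  8  2
11  6 15  1

After move 6 (R):
 7  0 13  5
 9 14  3 12
10  4  8  2
11  6 15  1

After move 7 (U):
 7  0 13  5
 9 14  3 12
10  4  8  2
11  6 15  1

After move 8 (R):
 7 13  0  5
 9 14  3 12
10  4  8  2
11  6 15  1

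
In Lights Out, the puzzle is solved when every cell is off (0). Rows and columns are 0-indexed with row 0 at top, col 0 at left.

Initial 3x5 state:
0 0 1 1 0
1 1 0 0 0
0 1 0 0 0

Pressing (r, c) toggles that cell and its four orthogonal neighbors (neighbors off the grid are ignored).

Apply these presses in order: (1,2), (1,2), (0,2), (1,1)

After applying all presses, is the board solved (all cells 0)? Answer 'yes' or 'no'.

Answer: yes

Derivation:
After press 1 at (1,2):
0 0 0 1 0
1 0 1 1 0
0 1 1 0 0

After press 2 at (1,2):
0 0 1 1 0
1 1 0 0 0
0 1 0 0 0

After press 3 at (0,2):
0 1 0 0 0
1 1 1 0 0
0 1 0 0 0

After press 4 at (1,1):
0 0 0 0 0
0 0 0 0 0
0 0 0 0 0

Lights still on: 0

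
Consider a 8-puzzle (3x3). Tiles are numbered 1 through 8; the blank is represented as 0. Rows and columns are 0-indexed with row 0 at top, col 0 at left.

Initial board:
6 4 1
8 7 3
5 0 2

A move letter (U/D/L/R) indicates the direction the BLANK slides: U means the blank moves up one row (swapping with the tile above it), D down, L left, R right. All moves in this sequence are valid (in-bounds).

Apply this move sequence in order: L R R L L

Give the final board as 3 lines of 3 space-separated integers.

After move 1 (L):
6 4 1
8 7 3
0 5 2

After move 2 (R):
6 4 1
8 7 3
5 0 2

After move 3 (R):
6 4 1
8 7 3
5 2 0

After move 4 (L):
6 4 1
8 7 3
5 0 2

After move 5 (L):
6 4 1
8 7 3
0 5 2

Answer: 6 4 1
8 7 3
0 5 2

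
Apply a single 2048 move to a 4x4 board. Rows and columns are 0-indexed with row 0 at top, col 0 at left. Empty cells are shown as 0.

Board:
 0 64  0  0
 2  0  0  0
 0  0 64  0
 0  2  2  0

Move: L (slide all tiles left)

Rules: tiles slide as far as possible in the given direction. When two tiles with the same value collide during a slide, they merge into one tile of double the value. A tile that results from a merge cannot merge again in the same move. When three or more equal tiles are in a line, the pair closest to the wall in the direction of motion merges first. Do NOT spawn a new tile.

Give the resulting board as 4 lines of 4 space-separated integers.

Answer: 64  0  0  0
 2  0  0  0
64  0  0  0
 4  0  0  0

Derivation:
Slide left:
row 0: [0, 64, 0, 0] -> [64, 0, 0, 0]
row 1: [2, 0, 0, 0] -> [2, 0, 0, 0]
row 2: [0, 0, 64, 0] -> [64, 0, 0, 0]
row 3: [0, 2, 2, 0] -> [4, 0, 0, 0]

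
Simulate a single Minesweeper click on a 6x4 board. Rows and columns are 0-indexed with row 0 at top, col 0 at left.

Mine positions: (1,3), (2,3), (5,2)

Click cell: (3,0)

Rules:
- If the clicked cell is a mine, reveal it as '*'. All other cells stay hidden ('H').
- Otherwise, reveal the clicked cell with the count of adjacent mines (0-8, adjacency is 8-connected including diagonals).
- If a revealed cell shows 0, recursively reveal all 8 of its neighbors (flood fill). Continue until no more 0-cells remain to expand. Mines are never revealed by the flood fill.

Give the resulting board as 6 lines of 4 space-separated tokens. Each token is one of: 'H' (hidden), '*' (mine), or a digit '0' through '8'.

0 0 1 H
0 0 2 H
0 0 2 H
0 0 1 H
0 1 1 H
0 1 H H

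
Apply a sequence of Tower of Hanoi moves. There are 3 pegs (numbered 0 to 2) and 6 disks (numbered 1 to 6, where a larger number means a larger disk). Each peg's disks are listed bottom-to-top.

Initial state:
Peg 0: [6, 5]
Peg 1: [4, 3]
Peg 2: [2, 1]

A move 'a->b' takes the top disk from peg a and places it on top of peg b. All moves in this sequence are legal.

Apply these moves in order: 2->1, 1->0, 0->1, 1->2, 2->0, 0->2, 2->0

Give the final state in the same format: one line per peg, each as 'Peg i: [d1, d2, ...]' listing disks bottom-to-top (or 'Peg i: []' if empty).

Answer: Peg 0: [6, 5, 1]
Peg 1: [4, 3]
Peg 2: [2]

Derivation:
After move 1 (2->1):
Peg 0: [6, 5]
Peg 1: [4, 3, 1]
Peg 2: [2]

After move 2 (1->0):
Peg 0: [6, 5, 1]
Peg 1: [4, 3]
Peg 2: [2]

After move 3 (0->1):
Peg 0: [6, 5]
Peg 1: [4, 3, 1]
Peg 2: [2]

After move 4 (1->2):
Peg 0: [6, 5]
Peg 1: [4, 3]
Peg 2: [2, 1]

After move 5 (2->0):
Peg 0: [6, 5, 1]
Peg 1: [4, 3]
Peg 2: [2]

After move 6 (0->2):
Peg 0: [6, 5]
Peg 1: [4, 3]
Peg 2: [2, 1]

After move 7 (2->0):
Peg 0: [6, 5, 1]
Peg 1: [4, 3]
Peg 2: [2]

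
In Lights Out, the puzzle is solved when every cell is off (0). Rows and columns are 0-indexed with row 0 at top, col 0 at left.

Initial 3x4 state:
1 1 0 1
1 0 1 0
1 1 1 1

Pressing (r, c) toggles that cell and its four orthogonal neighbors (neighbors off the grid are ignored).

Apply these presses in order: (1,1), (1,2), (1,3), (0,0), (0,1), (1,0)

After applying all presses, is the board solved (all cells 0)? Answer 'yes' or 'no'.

Answer: yes

Derivation:
After press 1 at (1,1):
1 0 0 1
0 1 0 0
1 0 1 1

After press 2 at (1,2):
1 0 1 1
0 0 1 1
1 0 0 1

After press 3 at (1,3):
1 0 1 0
0 0 0 0
1 0 0 0

After press 4 at (0,0):
0 1 1 0
1 0 0 0
1 0 0 0

After press 5 at (0,1):
1 0 0 0
1 1 0 0
1 0 0 0

After press 6 at (1,0):
0 0 0 0
0 0 0 0
0 0 0 0

Lights still on: 0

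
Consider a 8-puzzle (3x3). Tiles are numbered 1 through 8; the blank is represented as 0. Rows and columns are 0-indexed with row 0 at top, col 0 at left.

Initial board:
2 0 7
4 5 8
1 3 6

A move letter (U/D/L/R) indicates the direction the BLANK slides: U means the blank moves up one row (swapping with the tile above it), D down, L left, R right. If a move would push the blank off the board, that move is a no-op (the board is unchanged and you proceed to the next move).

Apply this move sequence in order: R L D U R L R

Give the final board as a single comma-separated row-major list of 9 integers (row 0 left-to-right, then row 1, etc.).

Answer: 2, 7, 0, 4, 5, 8, 1, 3, 6

Derivation:
After move 1 (R):
2 7 0
4 5 8
1 3 6

After move 2 (L):
2 0 7
4 5 8
1 3 6

After move 3 (D):
2 5 7
4 0 8
1 3 6

After move 4 (U):
2 0 7
4 5 8
1 3 6

After move 5 (R):
2 7 0
4 5 8
1 3 6

After move 6 (L):
2 0 7
4 5 8
1 3 6

After move 7 (R):
2 7 0
4 5 8
1 3 6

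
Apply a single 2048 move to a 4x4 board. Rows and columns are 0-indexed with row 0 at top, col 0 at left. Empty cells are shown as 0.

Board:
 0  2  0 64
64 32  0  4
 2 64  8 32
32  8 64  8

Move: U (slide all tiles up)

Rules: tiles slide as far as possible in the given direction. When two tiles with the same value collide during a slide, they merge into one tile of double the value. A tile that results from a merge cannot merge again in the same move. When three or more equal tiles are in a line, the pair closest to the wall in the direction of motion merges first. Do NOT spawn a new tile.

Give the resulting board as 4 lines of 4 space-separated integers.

Answer: 64  2  8 64
 2 32 64  4
32 64  0 32
 0  8  0  8

Derivation:
Slide up:
col 0: [0, 64, 2, 32] -> [64, 2, 32, 0]
col 1: [2, 32, 64, 8] -> [2, 32, 64, 8]
col 2: [0, 0, 8, 64] -> [8, 64, 0, 0]
col 3: [64, 4, 32, 8] -> [64, 4, 32, 8]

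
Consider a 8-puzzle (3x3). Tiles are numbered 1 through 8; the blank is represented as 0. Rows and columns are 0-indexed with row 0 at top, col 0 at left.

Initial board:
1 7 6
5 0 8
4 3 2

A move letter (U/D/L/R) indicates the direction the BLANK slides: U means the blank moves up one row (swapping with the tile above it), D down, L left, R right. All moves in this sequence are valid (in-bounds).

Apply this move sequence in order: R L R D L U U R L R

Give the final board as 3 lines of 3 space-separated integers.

After move 1 (R):
1 7 6
5 8 0
4 3 2

After move 2 (L):
1 7 6
5 0 8
4 3 2

After move 3 (R):
1 7 6
5 8 0
4 3 2

After move 4 (D):
1 7 6
5 8 2
4 3 0

After move 5 (L):
1 7 6
5 8 2
4 0 3

After move 6 (U):
1 7 6
5 0 2
4 8 3

After move 7 (U):
1 0 6
5 7 2
4 8 3

After move 8 (R):
1 6 0
5 7 2
4 8 3

After move 9 (L):
1 0 6
5 7 2
4 8 3

After move 10 (R):
1 6 0
5 7 2
4 8 3

Answer: 1 6 0
5 7 2
4 8 3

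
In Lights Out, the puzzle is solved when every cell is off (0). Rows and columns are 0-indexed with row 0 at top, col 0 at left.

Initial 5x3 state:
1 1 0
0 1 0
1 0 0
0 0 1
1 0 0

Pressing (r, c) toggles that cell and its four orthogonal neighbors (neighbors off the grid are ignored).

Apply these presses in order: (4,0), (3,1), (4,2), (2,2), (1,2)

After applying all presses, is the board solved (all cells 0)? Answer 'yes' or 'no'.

Answer: no

Derivation:
After press 1 at (4,0):
1 1 0
0 1 0
1 0 0
1 0 1
0 1 0

After press 2 at (3,1):
1 1 0
0 1 0
1 1 0
0 1 0
0 0 0

After press 3 at (4,2):
1 1 0
0 1 0
1 1 0
0 1 1
0 1 1

After press 4 at (2,2):
1 1 0
0 1 1
1 0 1
0 1 0
0 1 1

After press 5 at (1,2):
1 1 1
0 0 0
1 0 0
0 1 0
0 1 1

Lights still on: 7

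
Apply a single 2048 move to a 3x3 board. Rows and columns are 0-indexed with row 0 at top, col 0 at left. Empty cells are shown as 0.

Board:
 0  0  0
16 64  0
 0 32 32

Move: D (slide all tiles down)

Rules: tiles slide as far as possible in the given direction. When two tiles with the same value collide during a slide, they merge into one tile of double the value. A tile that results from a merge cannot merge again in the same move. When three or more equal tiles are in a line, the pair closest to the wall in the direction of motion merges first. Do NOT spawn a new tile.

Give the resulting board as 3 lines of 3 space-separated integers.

Slide down:
col 0: [0, 16, 0] -> [0, 0, 16]
col 1: [0, 64, 32] -> [0, 64, 32]
col 2: [0, 0, 32] -> [0, 0, 32]

Answer:  0  0  0
 0 64  0
16 32 32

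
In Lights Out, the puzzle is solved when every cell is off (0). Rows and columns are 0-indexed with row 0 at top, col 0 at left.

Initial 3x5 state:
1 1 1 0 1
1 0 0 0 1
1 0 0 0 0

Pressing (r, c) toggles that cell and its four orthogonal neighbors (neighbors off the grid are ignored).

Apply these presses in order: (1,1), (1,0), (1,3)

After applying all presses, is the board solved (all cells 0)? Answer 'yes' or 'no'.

Answer: no

Derivation:
After press 1 at (1,1):
1 0 1 0 1
0 1 1 0 1
1 1 0 0 0

After press 2 at (1,0):
0 0 1 0 1
1 0 1 0 1
0 1 0 0 0

After press 3 at (1,3):
0 0 1 1 1
1 0 0 1 0
0 1 0 1 0

Lights still on: 7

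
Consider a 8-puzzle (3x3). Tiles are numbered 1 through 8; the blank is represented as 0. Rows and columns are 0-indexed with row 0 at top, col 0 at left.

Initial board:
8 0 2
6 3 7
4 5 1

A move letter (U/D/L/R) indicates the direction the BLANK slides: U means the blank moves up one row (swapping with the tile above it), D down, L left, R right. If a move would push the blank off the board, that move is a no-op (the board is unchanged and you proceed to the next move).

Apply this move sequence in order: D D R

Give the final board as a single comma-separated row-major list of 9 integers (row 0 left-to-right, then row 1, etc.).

After move 1 (D):
8 3 2
6 0 7
4 5 1

After move 2 (D):
8 3 2
6 5 7
4 0 1

After move 3 (R):
8 3 2
6 5 7
4 1 0

Answer: 8, 3, 2, 6, 5, 7, 4, 1, 0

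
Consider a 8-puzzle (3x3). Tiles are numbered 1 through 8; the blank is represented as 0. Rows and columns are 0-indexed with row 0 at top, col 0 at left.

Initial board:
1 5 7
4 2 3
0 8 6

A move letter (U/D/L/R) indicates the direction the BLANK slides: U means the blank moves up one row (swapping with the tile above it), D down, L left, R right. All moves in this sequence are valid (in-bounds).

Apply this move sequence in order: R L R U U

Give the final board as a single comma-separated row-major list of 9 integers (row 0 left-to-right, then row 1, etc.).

After move 1 (R):
1 5 7
4 2 3
8 0 6

After move 2 (L):
1 5 7
4 2 3
0 8 6

After move 3 (R):
1 5 7
4 2 3
8 0 6

After move 4 (U):
1 5 7
4 0 3
8 2 6

After move 5 (U):
1 0 7
4 5 3
8 2 6

Answer: 1, 0, 7, 4, 5, 3, 8, 2, 6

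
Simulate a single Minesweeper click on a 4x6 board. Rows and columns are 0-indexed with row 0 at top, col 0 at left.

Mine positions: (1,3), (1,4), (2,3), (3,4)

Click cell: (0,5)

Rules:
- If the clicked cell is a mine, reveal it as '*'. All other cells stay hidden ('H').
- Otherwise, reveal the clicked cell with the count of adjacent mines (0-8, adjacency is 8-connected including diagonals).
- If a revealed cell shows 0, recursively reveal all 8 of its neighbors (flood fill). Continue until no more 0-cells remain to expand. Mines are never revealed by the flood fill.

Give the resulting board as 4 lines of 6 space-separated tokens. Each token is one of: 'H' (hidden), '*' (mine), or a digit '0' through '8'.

H H H H H 1
H H H H H H
H H H H H H
H H H H H H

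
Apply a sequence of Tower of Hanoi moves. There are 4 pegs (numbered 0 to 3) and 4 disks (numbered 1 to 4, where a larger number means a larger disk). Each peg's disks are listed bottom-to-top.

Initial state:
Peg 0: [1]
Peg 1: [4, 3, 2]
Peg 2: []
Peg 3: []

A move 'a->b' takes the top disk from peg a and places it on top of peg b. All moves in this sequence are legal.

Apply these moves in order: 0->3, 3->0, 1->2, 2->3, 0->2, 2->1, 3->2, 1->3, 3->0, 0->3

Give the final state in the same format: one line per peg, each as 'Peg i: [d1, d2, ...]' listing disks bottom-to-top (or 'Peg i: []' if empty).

After move 1 (0->3):
Peg 0: []
Peg 1: [4, 3, 2]
Peg 2: []
Peg 3: [1]

After move 2 (3->0):
Peg 0: [1]
Peg 1: [4, 3, 2]
Peg 2: []
Peg 3: []

After move 3 (1->2):
Peg 0: [1]
Peg 1: [4, 3]
Peg 2: [2]
Peg 3: []

After move 4 (2->3):
Peg 0: [1]
Peg 1: [4, 3]
Peg 2: []
Peg 3: [2]

After move 5 (0->2):
Peg 0: []
Peg 1: [4, 3]
Peg 2: [1]
Peg 3: [2]

After move 6 (2->1):
Peg 0: []
Peg 1: [4, 3, 1]
Peg 2: []
Peg 3: [2]

After move 7 (3->2):
Peg 0: []
Peg 1: [4, 3, 1]
Peg 2: [2]
Peg 3: []

After move 8 (1->3):
Peg 0: []
Peg 1: [4, 3]
Peg 2: [2]
Peg 3: [1]

After move 9 (3->0):
Peg 0: [1]
Peg 1: [4, 3]
Peg 2: [2]
Peg 3: []

After move 10 (0->3):
Peg 0: []
Peg 1: [4, 3]
Peg 2: [2]
Peg 3: [1]

Answer: Peg 0: []
Peg 1: [4, 3]
Peg 2: [2]
Peg 3: [1]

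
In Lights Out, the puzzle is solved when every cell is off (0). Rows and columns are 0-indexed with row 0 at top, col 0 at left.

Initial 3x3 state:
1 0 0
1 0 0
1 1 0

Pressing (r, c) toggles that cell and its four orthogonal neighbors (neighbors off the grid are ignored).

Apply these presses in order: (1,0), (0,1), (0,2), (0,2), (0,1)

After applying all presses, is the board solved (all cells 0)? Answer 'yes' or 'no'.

Answer: no

Derivation:
After press 1 at (1,0):
0 0 0
0 1 0
0 1 0

After press 2 at (0,1):
1 1 1
0 0 0
0 1 0

After press 3 at (0,2):
1 0 0
0 0 1
0 1 0

After press 4 at (0,2):
1 1 1
0 0 0
0 1 0

After press 5 at (0,1):
0 0 0
0 1 0
0 1 0

Lights still on: 2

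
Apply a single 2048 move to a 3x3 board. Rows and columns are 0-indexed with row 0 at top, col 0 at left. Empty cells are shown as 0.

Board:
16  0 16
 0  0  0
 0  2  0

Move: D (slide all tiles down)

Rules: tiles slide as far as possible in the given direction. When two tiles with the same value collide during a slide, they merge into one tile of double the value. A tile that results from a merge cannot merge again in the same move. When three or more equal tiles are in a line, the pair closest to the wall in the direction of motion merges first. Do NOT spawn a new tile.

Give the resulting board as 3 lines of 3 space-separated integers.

Slide down:
col 0: [16, 0, 0] -> [0, 0, 16]
col 1: [0, 0, 2] -> [0, 0, 2]
col 2: [16, 0, 0] -> [0, 0, 16]

Answer:  0  0  0
 0  0  0
16  2 16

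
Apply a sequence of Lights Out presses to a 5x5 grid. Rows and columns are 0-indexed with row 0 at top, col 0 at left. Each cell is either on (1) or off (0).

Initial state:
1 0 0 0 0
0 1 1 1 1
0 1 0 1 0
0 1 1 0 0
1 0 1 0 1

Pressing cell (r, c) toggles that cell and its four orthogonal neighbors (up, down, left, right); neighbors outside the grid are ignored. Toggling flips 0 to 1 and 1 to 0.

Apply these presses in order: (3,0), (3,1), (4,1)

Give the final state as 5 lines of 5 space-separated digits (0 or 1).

Answer: 1 0 0 0 0
0 1 1 1 1
1 0 0 1 0
0 0 0 0 0
1 0 0 0 1

Derivation:
After press 1 at (3,0):
1 0 0 0 0
0 1 1 1 1
1 1 0 1 0
1 0 1 0 0
0 0 1 0 1

After press 2 at (3,1):
1 0 0 0 0
0 1 1 1 1
1 0 0 1 0
0 1 0 0 0
0 1 1 0 1

After press 3 at (4,1):
1 0 0 0 0
0 1 1 1 1
1 0 0 1 0
0 0 0 0 0
1 0 0 0 1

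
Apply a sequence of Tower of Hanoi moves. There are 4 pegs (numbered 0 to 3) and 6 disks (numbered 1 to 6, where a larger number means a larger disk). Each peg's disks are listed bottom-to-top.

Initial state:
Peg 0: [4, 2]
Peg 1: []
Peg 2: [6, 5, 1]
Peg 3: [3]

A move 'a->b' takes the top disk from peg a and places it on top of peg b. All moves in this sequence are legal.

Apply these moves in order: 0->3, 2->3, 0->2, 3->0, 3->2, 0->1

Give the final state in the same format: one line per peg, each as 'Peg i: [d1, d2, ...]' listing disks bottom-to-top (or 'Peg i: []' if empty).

Answer: Peg 0: []
Peg 1: [1]
Peg 2: [6, 5, 4, 2]
Peg 3: [3]

Derivation:
After move 1 (0->3):
Peg 0: [4]
Peg 1: []
Peg 2: [6, 5, 1]
Peg 3: [3, 2]

After move 2 (2->3):
Peg 0: [4]
Peg 1: []
Peg 2: [6, 5]
Peg 3: [3, 2, 1]

After move 3 (0->2):
Peg 0: []
Peg 1: []
Peg 2: [6, 5, 4]
Peg 3: [3, 2, 1]

After move 4 (3->0):
Peg 0: [1]
Peg 1: []
Peg 2: [6, 5, 4]
Peg 3: [3, 2]

After move 5 (3->2):
Peg 0: [1]
Peg 1: []
Peg 2: [6, 5, 4, 2]
Peg 3: [3]

After move 6 (0->1):
Peg 0: []
Peg 1: [1]
Peg 2: [6, 5, 4, 2]
Peg 3: [3]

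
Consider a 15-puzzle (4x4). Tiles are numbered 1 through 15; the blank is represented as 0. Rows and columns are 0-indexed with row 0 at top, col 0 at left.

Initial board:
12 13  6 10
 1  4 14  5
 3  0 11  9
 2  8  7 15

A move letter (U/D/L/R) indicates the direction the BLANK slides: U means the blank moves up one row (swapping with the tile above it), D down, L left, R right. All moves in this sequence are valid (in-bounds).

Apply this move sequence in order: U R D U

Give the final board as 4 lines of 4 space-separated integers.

After move 1 (U):
12 13  6 10
 1  0 14  5
 3  4 11  9
 2  8  7 15

After move 2 (R):
12 13  6 10
 1 14  0  5
 3  4 11  9
 2  8  7 15

After move 3 (D):
12 13  6 10
 1 14 11  5
 3  4  0  9
 2  8  7 15

After move 4 (U):
12 13  6 10
 1 14  0  5
 3  4 11  9
 2  8  7 15

Answer: 12 13  6 10
 1 14  0  5
 3  4 11  9
 2  8  7 15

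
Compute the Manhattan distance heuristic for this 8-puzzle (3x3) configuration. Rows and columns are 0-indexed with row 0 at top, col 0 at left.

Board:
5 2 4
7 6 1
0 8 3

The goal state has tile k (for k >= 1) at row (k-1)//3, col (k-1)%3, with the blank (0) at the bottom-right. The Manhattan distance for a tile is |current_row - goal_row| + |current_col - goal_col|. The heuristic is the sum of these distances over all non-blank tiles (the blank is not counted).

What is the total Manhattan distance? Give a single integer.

Answer: 12

Derivation:
Tile 5: at (0,0), goal (1,1), distance |0-1|+|0-1| = 2
Tile 2: at (0,1), goal (0,1), distance |0-0|+|1-1| = 0
Tile 4: at (0,2), goal (1,0), distance |0-1|+|2-0| = 3
Tile 7: at (1,0), goal (2,0), distance |1-2|+|0-0| = 1
Tile 6: at (1,1), goal (1,2), distance |1-1|+|1-2| = 1
Tile 1: at (1,2), goal (0,0), distance |1-0|+|2-0| = 3
Tile 8: at (2,1), goal (2,1), distance |2-2|+|1-1| = 0
Tile 3: at (2,2), goal (0,2), distance |2-0|+|2-2| = 2
Sum: 2 + 0 + 3 + 1 + 1 + 3 + 0 + 2 = 12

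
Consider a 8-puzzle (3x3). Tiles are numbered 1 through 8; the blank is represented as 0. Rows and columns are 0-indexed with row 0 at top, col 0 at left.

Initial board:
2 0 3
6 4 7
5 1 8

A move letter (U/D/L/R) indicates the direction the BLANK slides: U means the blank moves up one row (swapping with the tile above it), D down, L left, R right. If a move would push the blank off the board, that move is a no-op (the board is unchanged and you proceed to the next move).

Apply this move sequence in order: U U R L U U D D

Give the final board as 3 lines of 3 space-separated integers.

After move 1 (U):
2 0 3
6 4 7
5 1 8

After move 2 (U):
2 0 3
6 4 7
5 1 8

After move 3 (R):
2 3 0
6 4 7
5 1 8

After move 4 (L):
2 0 3
6 4 7
5 1 8

After move 5 (U):
2 0 3
6 4 7
5 1 8

After move 6 (U):
2 0 3
6 4 7
5 1 8

After move 7 (D):
2 4 3
6 0 7
5 1 8

After move 8 (D):
2 4 3
6 1 7
5 0 8

Answer: 2 4 3
6 1 7
5 0 8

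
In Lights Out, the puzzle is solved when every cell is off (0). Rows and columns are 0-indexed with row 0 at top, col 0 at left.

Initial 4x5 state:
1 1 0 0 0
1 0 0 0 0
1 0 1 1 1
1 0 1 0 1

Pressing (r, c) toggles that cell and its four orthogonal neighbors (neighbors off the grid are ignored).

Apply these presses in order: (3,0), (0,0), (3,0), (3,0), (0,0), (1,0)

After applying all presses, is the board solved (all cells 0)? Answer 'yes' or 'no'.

After press 1 at (3,0):
1 1 0 0 0
1 0 0 0 0
0 0 1 1 1
0 1 1 0 1

After press 2 at (0,0):
0 0 0 0 0
0 0 0 0 0
0 0 1 1 1
0 1 1 0 1

After press 3 at (3,0):
0 0 0 0 0
0 0 0 0 0
1 0 1 1 1
1 0 1 0 1

After press 4 at (3,0):
0 0 0 0 0
0 0 0 0 0
0 0 1 1 1
0 1 1 0 1

After press 5 at (0,0):
1 1 0 0 0
1 0 0 0 0
0 0 1 1 1
0 1 1 0 1

After press 6 at (1,0):
0 1 0 0 0
0 1 0 0 0
1 0 1 1 1
0 1 1 0 1

Lights still on: 9

Answer: no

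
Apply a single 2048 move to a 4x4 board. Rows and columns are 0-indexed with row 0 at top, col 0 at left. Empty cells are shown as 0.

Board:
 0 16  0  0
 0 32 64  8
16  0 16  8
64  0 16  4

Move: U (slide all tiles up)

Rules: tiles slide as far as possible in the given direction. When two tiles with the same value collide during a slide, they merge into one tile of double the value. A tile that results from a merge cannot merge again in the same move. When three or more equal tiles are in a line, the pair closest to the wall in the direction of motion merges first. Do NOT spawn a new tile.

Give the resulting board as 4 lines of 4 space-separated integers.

Slide up:
col 0: [0, 0, 16, 64] -> [16, 64, 0, 0]
col 1: [16, 32, 0, 0] -> [16, 32, 0, 0]
col 2: [0, 64, 16, 16] -> [64, 32, 0, 0]
col 3: [0, 8, 8, 4] -> [16, 4, 0, 0]

Answer: 16 16 64 16
64 32 32  4
 0  0  0  0
 0  0  0  0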